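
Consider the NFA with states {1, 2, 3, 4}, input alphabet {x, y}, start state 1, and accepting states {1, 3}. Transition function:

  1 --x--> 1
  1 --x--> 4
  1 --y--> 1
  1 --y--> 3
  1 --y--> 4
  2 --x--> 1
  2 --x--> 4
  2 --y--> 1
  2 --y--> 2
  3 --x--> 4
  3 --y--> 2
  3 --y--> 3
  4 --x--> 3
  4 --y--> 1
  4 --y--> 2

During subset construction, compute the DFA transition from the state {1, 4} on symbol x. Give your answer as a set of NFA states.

δ(1,x) = {1, 4}; δ(4,x) = {3}.
Union: {1, 3, 4}.

{1, 3, 4}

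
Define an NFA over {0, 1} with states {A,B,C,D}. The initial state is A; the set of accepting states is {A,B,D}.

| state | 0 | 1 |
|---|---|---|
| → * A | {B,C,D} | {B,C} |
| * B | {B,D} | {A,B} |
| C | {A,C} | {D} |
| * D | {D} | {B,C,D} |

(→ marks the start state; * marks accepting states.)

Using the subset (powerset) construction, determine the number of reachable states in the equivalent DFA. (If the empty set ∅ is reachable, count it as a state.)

Start state of the DFA: {A}.
{A} --0--> {B,C,D}  [new]
{A} --1--> {B,C}  [new]
{B,C,D} --0--> {A,B,C,D}  [new]
{B,C,D} --1--> {A,B,C,D}  [seen]
{B,C} --0--> {A,B,C,D}  [seen]
{B,C} --1--> {A,B,D}  [new]
{A,B,C,D} --0--> {A,B,C,D}  [seen]
{A,B,C,D} --1--> {A,B,C,D}  [seen]
{A,B,D} --0--> {B,C,D}  [seen]
{A,B,D} --1--> {A,B,C,D}  [seen]
Reachable DFA states: {A}, {B,C,D}, {B,C}, {A,B,C,D}, {A,B,D}.

5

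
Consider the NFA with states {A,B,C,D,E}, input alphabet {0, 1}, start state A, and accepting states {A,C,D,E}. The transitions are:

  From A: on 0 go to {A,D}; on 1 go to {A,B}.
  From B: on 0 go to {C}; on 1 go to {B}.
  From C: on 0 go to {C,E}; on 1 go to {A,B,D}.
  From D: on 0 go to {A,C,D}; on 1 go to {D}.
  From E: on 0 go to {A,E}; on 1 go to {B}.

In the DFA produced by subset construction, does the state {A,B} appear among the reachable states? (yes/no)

yes

Start state of the DFA: {A}.
{A} --0--> {A,D}  [new]
{A} --1--> {A,B}  [new]
{A,D} --0--> {A,C,D}  [new]
{A,D} --1--> {A,B,D}  [new]
{A,B} --0--> {A,C,D}  [seen]
{A,B} --1--> {A,B}  [seen]
{A,C,D} --0--> {A,C,D,E}  [new]
{A,C,D} --1--> {A,B,D}  [seen]
{A,B,D} --0--> {A,C,D}  [seen]
{A,B,D} --1--> {A,B,D}  [seen]
{A,C,D,E} --0--> {A,C,D,E}  [seen]
{A,C,D,E} --1--> {A,B,D}  [seen]
Reachable DFA states: {A}, {A,D}, {A,B}, {A,C,D}, {A,B,D}, {A,C,D,E}.
{A,B} is among them.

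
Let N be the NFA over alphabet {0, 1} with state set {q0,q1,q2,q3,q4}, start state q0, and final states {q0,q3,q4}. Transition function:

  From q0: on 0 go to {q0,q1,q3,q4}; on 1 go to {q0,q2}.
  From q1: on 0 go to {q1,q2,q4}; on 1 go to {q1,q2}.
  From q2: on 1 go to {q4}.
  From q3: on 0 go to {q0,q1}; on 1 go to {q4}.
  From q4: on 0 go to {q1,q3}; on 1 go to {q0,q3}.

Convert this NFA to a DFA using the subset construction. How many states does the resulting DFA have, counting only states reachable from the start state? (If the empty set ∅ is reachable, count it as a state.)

Start state of the DFA: {q0}.
{q0} --0--> {q0,q1,q3,q4}  [new]
{q0} --1--> {q0,q2}  [new]
{q0,q1,q3,q4} --0--> {q0,q1,q2,q3,q4}  [new]
{q0,q1,q3,q4} --1--> {q0,q1,q2,q3,q4}  [seen]
{q0,q2} --0--> {q0,q1,q3,q4}  [seen]
{q0,q2} --1--> {q0,q2,q4}  [new]
{q0,q1,q2,q3,q4} --0--> {q0,q1,q2,q3,q4}  [seen]
{q0,q1,q2,q3,q4} --1--> {q0,q1,q2,q3,q4}  [seen]
{q0,q2,q4} --0--> {q0,q1,q3,q4}  [seen]
{q0,q2,q4} --1--> {q0,q2,q3,q4}  [new]
{q0,q2,q3,q4} --0--> {q0,q1,q3,q4}  [seen]
{q0,q2,q3,q4} --1--> {q0,q2,q3,q4}  [seen]
Reachable DFA states: {q0}, {q0,q1,q3,q4}, {q0,q2}, {q0,q1,q2,q3,q4}, {q0,q2,q4}, {q0,q2,q3,q4}.

6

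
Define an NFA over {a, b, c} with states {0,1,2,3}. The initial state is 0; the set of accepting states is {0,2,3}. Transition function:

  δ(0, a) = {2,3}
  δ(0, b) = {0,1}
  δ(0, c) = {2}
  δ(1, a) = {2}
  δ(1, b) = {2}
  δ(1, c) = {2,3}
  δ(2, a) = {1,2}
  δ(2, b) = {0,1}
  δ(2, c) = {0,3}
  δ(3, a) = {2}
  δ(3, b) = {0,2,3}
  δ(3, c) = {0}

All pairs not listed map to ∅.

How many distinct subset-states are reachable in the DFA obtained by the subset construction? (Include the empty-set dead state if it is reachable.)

Start state of the DFA: {0}.
{0} --a--> {2,3}  [new]
{0} --b--> {0,1}  [new]
{0} --c--> {2}  [new]
{2,3} --a--> {1,2}  [new]
{2,3} --b--> {0,1,2,3}  [new]
{2,3} --c--> {0,3}  [new]
{0,1} --a--> {2,3}  [seen]
{0,1} --b--> {0,1,2}  [new]
{0,1} --c--> {2,3}  [seen]
{2} --a--> {1,2}  [seen]
{2} --b--> {0,1}  [seen]
{2} --c--> {0,3}  [seen]
{1,2} --a--> {1,2}  [seen]
{1,2} --b--> {0,1,2}  [seen]
{1,2} --c--> {0,2,3}  [new]
{0,1,2,3} --a--> {1,2,3}  [new]
{0,1,2,3} --b--> {0,1,2,3}  [seen]
{0,1,2,3} --c--> {0,2,3}  [seen]
{0,3} --a--> {2,3}  [seen]
{0,3} --b--> {0,1,2,3}  [seen]
{0,3} --c--> {0,2}  [new]
{0,1,2} --a--> {1,2,3}  [seen]
{0,1,2} --b--> {0,1,2}  [seen]
{0,1,2} --c--> {0,2,3}  [seen]
{0,2,3} --a--> {1,2,3}  [seen]
{0,2,3} --b--> {0,1,2,3}  [seen]
{0,2,3} --c--> {0,2,3}  [seen]
{1,2,3} --a--> {1,2}  [seen]
{1,2,3} --b--> {0,1,2,3}  [seen]
{1,2,3} --c--> {0,2,3}  [seen]
{0,2} --a--> {1,2,3}  [seen]
{0,2} --b--> {0,1}  [seen]
{0,2} --c--> {0,2,3}  [seen]
Reachable DFA states: {0}, {2,3}, {0,1}, {2}, {1,2}, {0,1,2,3}, {0,3}, {0,1,2}, {0,2,3}, {1,2,3}, {0,2}.

11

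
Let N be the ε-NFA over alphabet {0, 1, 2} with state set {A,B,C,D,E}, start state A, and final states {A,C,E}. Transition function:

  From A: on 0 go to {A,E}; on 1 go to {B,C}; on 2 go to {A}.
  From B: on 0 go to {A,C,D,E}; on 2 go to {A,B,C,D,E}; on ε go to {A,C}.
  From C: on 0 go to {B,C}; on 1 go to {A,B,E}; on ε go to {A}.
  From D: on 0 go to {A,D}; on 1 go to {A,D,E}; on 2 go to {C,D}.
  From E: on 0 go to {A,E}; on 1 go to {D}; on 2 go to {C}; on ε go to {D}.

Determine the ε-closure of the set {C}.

{A,C}

Begin with {C}.
C →ε {A}; add A.
ε-closure = {A,C}.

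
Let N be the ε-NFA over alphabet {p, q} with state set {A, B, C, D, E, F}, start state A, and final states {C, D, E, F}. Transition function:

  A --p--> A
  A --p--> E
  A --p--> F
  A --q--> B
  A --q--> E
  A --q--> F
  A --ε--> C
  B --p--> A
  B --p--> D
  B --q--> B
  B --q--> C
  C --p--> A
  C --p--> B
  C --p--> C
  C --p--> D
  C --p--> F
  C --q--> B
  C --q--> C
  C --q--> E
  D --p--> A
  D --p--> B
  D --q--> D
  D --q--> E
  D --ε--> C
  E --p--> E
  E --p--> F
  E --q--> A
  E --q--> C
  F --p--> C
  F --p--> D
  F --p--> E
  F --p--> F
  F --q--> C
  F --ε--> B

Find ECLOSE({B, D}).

{B, C, D}

Begin with {B, D}.
D →ε {C}; add C.
ε-closure = {B, C, D}.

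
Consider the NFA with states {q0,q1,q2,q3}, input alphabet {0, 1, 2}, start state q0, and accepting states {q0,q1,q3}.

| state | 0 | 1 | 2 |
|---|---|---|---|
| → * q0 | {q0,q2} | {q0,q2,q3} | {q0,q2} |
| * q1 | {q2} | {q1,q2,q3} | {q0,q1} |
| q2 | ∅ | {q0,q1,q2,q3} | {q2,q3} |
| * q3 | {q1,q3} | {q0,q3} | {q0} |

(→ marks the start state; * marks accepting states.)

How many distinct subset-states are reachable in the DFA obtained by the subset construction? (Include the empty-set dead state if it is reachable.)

4

Start state of the DFA: {q0}.
{q0} --0--> {q0,q2}  [new]
{q0} --1--> {q0,q2,q3}  [new]
{q0} --2--> {q0,q2}  [seen]
{q0,q2} --0--> {q0,q2}  [seen]
{q0,q2} --1--> {q0,q1,q2,q3}  [new]
{q0,q2} --2--> {q0,q2,q3}  [seen]
{q0,q2,q3} --0--> {q0,q1,q2,q3}  [seen]
{q0,q2,q3} --1--> {q0,q1,q2,q3}  [seen]
{q0,q2,q3} --2--> {q0,q2,q3}  [seen]
{q0,q1,q2,q3} --0--> {q0,q1,q2,q3}  [seen]
{q0,q1,q2,q3} --1--> {q0,q1,q2,q3}  [seen]
{q0,q1,q2,q3} --2--> {q0,q1,q2,q3}  [seen]
Reachable DFA states: {q0}, {q0,q2}, {q0,q2,q3}, {q0,q1,q2,q3}.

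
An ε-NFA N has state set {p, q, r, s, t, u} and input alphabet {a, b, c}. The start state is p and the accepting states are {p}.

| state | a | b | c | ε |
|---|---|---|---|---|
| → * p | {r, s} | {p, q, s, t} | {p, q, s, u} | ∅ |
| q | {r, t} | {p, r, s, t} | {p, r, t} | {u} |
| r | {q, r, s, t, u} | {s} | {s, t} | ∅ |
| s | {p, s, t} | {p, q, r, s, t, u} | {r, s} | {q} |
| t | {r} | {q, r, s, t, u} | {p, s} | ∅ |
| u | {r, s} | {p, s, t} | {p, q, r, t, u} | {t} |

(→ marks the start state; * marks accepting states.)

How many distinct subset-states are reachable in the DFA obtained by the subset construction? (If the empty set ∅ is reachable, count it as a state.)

Start state of the DFA: {p} (ε-closure of the NFA start).
{p} --a--> {q, r, s, t, u}  [new]
{p} --b--> {p, q, s, t, u}  [new]
{p} --c--> {p, q, s, t, u}  [seen]
{q, r, s, t, u} --a--> {p, q, r, s, t, u}  [new]
{q, r, s, t, u} --b--> {p, q, r, s, t, u}  [seen]
{q, r, s, t, u} --c--> {p, q, r, s, t, u}  [seen]
{p, q, s, t, u} --a--> {p, q, r, s, t, u}  [seen]
{p, q, s, t, u} --b--> {p, q, r, s, t, u}  [seen]
{p, q, s, t, u} --c--> {p, q, r, s, t, u}  [seen]
{p, q, r, s, t, u} --a--> {p, q, r, s, t, u}  [seen]
{p, q, r, s, t, u} --b--> {p, q, r, s, t, u}  [seen]
{p, q, r, s, t, u} --c--> {p, q, r, s, t, u}  [seen]
Reachable DFA states: {p}, {q, r, s, t, u}, {p, q, s, t, u}, {p, q, r, s, t, u}.

4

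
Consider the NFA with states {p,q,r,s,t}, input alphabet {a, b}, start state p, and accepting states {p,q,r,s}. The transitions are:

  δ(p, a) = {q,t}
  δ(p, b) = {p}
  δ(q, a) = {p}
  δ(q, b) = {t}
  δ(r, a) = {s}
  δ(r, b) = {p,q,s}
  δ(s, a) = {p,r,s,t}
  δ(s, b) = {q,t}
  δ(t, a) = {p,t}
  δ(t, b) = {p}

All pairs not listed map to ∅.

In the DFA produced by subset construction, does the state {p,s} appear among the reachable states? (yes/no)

Start state of the DFA: {p}.
{p} --a--> {q,t}  [new]
{p} --b--> {p}  [seen]
{q,t} --a--> {p,t}  [new]
{q,t} --b--> {p,t}  [seen]
{p,t} --a--> {p,q,t}  [new]
{p,t} --b--> {p}  [seen]
{p,q,t} --a--> {p,q,t}  [seen]
{p,q,t} --b--> {p,t}  [seen]
Reachable DFA states: {p}, {q,t}, {p,t}, {p,q,t}.
{p,s} is not among them.

no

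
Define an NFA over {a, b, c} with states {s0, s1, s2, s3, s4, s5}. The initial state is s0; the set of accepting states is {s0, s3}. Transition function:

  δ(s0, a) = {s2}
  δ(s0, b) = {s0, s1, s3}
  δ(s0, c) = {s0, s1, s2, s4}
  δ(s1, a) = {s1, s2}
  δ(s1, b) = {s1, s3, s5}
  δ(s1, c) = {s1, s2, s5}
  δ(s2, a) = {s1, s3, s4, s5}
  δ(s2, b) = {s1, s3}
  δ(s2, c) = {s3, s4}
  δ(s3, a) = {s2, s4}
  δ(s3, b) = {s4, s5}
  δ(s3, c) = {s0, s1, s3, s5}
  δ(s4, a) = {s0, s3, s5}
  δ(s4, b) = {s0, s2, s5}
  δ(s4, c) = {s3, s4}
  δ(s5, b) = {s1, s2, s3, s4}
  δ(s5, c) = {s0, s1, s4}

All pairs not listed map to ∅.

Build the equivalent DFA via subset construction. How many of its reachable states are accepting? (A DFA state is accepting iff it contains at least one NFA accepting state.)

Start state of the DFA: {s0}.
{s0} --a--> {s2}  [new]
{s0} --b--> {s0, s1, s3}  [new]
{s0} --c--> {s0, s1, s2, s4}  [new]
{s2} --a--> {s1, s3, s4, s5}  [new]
{s2} --b--> {s1, s3}  [new]
{s2} --c--> {s3, s4}  [new]
{s0, s1, s3} --a--> {s1, s2, s4}  [new]
{s0, s1, s3} --b--> {s0, s1, s3, s4, s5}  [new]
{s0, s1, s3} --c--> {s0, s1, s2, s3, s4, s5}  [new]
{s0, s1, s2, s4} --a--> {s0, s1, s2, s3, s4, s5}  [seen]
{s0, s1, s2, s4} --b--> {s0, s1, s2, s3, s5}  [new]
{s0, s1, s2, s4} --c--> {s0, s1, s2, s3, s4, s5}  [seen]
{s1, s3, s4, s5} --a--> {s0, s1, s2, s3, s4, s5}  [seen]
{s1, s3, s4, s5} --b--> {s0, s1, s2, s3, s4, s5}  [seen]
{s1, s3, s4, s5} --c--> {s0, s1, s2, s3, s4, s5}  [seen]
{s1, s3} --a--> {s1, s2, s4}  [seen]
{s1, s3} --b--> {s1, s3, s4, s5}  [seen]
{s1, s3} --c--> {s0, s1, s2, s3, s5}  [seen]
{s3, s4} --a--> {s0, s2, s3, s4, s5}  [new]
{s3, s4} --b--> {s0, s2, s4, s5}  [new]
{s3, s4} --c--> {s0, s1, s3, s4, s5}  [seen]
{s1, s2, s4} --a--> {s0, s1, s2, s3, s4, s5}  [seen]
{s1, s2, s4} --b--> {s0, s1, s2, s3, s5}  [seen]
{s1, s2, s4} --c--> {s1, s2, s3, s4, s5}  [new]
{s0, s1, s3, s4, s5} --a--> {s0, s1, s2, s3, s4, s5}  [seen]
{s0, s1, s3, s4, s5} --b--> {s0, s1, s2, s3, s4, s5}  [seen]
{s0, s1, s3, s4, s5} --c--> {s0, s1, s2, s3, s4, s5}  [seen]
{s0, s1, s2, s3, s4, s5} --a--> {s0, s1, s2, s3, s4, s5}  [seen]
{s0, s1, s2, s3, s4, s5} --b--> {s0, s1, s2, s3, s4, s5}  [seen]
{s0, s1, s2, s3, s4, s5} --c--> {s0, s1, s2, s3, s4, s5}  [seen]
{s0, s1, s2, s3, s5} --a--> {s1, s2, s3, s4, s5}  [seen]
{s0, s1, s2, s3, s5} --b--> {s0, s1, s2, s3, s4, s5}  [seen]
{s0, s1, s2, s3, s5} --c--> {s0, s1, s2, s3, s4, s5}  [seen]
{s0, s2, s3, s4, s5} --a--> {s0, s1, s2, s3, s4, s5}  [seen]
{s0, s2, s3, s4, s5} --b--> {s0, s1, s2, s3, s4, s5}  [seen]
{s0, s2, s3, s4, s5} --c--> {s0, s1, s2, s3, s4, s5}  [seen]
{s0, s2, s4, s5} --a--> {s0, s1, s2, s3, s4, s5}  [seen]
{s0, s2, s4, s5} --b--> {s0, s1, s2, s3, s4, s5}  [seen]
{s0, s2, s4, s5} --c--> {s0, s1, s2, s3, s4}  [new]
{s1, s2, s3, s4, s5} --a--> {s0, s1, s2, s3, s4, s5}  [seen]
{s1, s2, s3, s4, s5} --b--> {s0, s1, s2, s3, s4, s5}  [seen]
{s1, s2, s3, s4, s5} --c--> {s0, s1, s2, s3, s4, s5}  [seen]
{s0, s1, s2, s3, s4} --a--> {s0, s1, s2, s3, s4, s5}  [seen]
{s0, s1, s2, s3, s4} --b--> {s0, s1, s2, s3, s4, s5}  [seen]
{s0, s1, s2, s3, s4} --c--> {s0, s1, s2, s3, s4, s5}  [seen]
Reachable DFA states: {s0}, {s2}, {s0, s1, s3}, {s0, s1, s2, s4}, {s1, s3, s4, s5}, {s1, s3}, {s3, s4}, {s1, s2, s4}, {s0, s1, s3, s4, s5}, {s0, s1, s2, s3, s4, s5}, {s0, s1, s2, s3, s5}, {s0, s2, s3, s4, s5}, {s0, s2, s4, s5}, {s1, s2, s3, s4, s5}, {s0, s1, s2, s3, s4}.
Accepting DFA states (contain an NFA accepting state): {s0}, {s0, s1, s3}, {s0, s1, s2, s4}, {s1, s3, s4, s5}, {s1, s3}, {s3, s4}, {s0, s1, s3, s4, s5}, {s0, s1, s2, s3, s4, s5}, {s0, s1, s2, s3, s5}, {s0, s2, s3, s4, s5}, {s0, s2, s4, s5}, {s1, s2, s3, s4, s5}, {s0, s1, s2, s3, s4}.

13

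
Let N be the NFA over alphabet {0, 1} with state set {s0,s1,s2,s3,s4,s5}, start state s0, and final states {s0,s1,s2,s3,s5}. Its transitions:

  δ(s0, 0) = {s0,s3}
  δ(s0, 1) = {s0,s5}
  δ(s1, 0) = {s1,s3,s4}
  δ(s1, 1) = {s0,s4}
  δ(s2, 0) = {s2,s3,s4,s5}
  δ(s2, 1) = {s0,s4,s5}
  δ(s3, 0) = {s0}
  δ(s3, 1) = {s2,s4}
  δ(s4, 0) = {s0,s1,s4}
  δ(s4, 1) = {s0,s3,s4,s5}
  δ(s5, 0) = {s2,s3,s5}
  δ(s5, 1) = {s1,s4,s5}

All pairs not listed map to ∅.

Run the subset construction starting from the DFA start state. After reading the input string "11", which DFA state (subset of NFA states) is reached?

{s0,s1,s4,s5}

Start: {s0}.
δ(s0,1) = {s0,s5}.
Union: {s0,s5}.
After 1: {s0,s5}.
δ(s0,1) = {s0,s5}; δ(s5,1) = {s1,s4,s5}.
Union: {s0,s1,s4,s5}.
After 1: {s0,s1,s4,s5}.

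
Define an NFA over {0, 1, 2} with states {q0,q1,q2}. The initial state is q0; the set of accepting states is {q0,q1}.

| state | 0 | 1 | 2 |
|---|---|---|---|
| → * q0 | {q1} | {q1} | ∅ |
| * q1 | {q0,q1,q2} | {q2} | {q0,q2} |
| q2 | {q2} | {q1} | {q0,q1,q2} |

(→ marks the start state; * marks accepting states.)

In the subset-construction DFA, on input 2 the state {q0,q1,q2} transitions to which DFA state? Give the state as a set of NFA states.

{q0,q1,q2}

δ(q0,2) = ∅; δ(q1,2) = {q0,q2}; δ(q2,2) = {q0,q1,q2}.
Union: {q0,q1,q2}.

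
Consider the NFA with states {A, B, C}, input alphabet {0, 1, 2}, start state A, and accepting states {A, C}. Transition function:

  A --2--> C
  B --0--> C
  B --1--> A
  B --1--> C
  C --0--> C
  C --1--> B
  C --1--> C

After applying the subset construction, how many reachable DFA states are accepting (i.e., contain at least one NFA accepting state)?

Start state of the DFA: {A}.
{A} --0--> ∅  [new]
{A} --1--> ∅  [seen]
{A} --2--> {C}  [new]
∅ --0--> ∅  [seen]
∅ --1--> ∅  [seen]
∅ --2--> ∅  [seen]
{C} --0--> {C}  [seen]
{C} --1--> {B, C}  [new]
{C} --2--> ∅  [seen]
{B, C} --0--> {C}  [seen]
{B, C} --1--> {A, B, C}  [new]
{B, C} --2--> ∅  [seen]
{A, B, C} --0--> {C}  [seen]
{A, B, C} --1--> {A, B, C}  [seen]
{A, B, C} --2--> {C}  [seen]
Reachable DFA states: {A}, ∅, {C}, {B, C}, {A, B, C}.
Accepting DFA states (contain an NFA accepting state): {A}, {C}, {B, C}, {A, B, C}.

4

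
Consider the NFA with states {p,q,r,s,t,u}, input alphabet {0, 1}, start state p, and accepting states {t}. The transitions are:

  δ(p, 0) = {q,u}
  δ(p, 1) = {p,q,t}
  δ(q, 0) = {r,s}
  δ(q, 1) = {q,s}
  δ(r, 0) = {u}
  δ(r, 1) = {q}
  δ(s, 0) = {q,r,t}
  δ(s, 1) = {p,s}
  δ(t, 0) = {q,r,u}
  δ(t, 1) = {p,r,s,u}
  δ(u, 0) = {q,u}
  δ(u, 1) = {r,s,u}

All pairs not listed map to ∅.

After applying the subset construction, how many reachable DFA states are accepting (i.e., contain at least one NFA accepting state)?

Start state of the DFA: {p}.
{p} --0--> {q,u}  [new]
{p} --1--> {p,q,t}  [new]
{q,u} --0--> {q,r,s,u}  [new]
{q,u} --1--> {q,r,s,u}  [seen]
{p,q,t} --0--> {q,r,s,u}  [seen]
{p,q,t} --1--> {p,q,r,s,t,u}  [new]
{q,r,s,u} --0--> {q,r,s,t,u}  [new]
{q,r,s,u} --1--> {p,q,r,s,u}  [new]
{p,q,r,s,t,u} --0--> {q,r,s,t,u}  [seen]
{p,q,r,s,t,u} --1--> {p,q,r,s,t,u}  [seen]
{q,r,s,t,u} --0--> {q,r,s,t,u}  [seen]
{q,r,s,t,u} --1--> {p,q,r,s,u}  [seen]
{p,q,r,s,u} --0--> {q,r,s,t,u}  [seen]
{p,q,r,s,u} --1--> {p,q,r,s,t,u}  [seen]
Reachable DFA states: {p}, {q,u}, {p,q,t}, {q,r,s,u}, {p,q,r,s,t,u}, {q,r,s,t,u}, {p,q,r,s,u}.
Accepting DFA states (contain an NFA accepting state): {p,q,t}, {p,q,r,s,t,u}, {q,r,s,t,u}.

3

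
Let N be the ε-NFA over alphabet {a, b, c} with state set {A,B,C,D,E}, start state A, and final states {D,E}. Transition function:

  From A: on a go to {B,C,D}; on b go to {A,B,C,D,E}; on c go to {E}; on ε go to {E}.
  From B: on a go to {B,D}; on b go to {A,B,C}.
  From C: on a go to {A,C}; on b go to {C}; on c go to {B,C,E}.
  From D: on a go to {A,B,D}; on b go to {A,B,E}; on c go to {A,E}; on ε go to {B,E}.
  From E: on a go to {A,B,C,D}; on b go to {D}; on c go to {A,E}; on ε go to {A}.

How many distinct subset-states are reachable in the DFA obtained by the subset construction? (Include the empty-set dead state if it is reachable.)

3

Start state of the DFA: {A,E} (ε-closure of the NFA start).
{A,E} --a--> {A,B,C,D,E}  [new]
{A,E} --b--> {A,B,C,D,E}  [seen]
{A,E} --c--> {A,E}  [seen]
{A,B,C,D,E} --a--> {A,B,C,D,E}  [seen]
{A,B,C,D,E} --b--> {A,B,C,D,E}  [seen]
{A,B,C,D,E} --c--> {A,B,C,E}  [new]
{A,B,C,E} --a--> {A,B,C,D,E}  [seen]
{A,B,C,E} --b--> {A,B,C,D,E}  [seen]
{A,B,C,E} --c--> {A,B,C,E}  [seen]
Reachable DFA states: {A,E}, {A,B,C,D,E}, {A,B,C,E}.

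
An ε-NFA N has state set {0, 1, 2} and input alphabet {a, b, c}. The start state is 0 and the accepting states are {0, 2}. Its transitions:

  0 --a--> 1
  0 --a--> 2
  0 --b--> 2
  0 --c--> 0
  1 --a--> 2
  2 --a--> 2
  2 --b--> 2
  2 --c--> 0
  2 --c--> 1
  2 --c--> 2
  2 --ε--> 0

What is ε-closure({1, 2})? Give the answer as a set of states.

{0, 1, 2}

Begin with {1, 2}.
2 →ε {0}; add 0.
ε-closure = {0, 1, 2}.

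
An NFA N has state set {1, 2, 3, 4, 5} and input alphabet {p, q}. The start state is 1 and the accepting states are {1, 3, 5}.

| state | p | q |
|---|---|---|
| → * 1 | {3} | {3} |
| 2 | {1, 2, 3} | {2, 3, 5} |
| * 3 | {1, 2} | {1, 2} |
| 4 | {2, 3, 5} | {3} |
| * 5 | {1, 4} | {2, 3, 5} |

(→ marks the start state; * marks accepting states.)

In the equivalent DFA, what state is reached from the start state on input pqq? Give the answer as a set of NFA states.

Start: {1}.
δ(1,p) = {3}.
Union: {3}.
After p: {3}.
δ(3,q) = {1, 2}.
Union: {1, 2}.
After q: {1, 2}.
δ(1,q) = {3}; δ(2,q) = {2, 3, 5}.
Union: {2, 3, 5}.
After q: {2, 3, 5}.

{2, 3, 5}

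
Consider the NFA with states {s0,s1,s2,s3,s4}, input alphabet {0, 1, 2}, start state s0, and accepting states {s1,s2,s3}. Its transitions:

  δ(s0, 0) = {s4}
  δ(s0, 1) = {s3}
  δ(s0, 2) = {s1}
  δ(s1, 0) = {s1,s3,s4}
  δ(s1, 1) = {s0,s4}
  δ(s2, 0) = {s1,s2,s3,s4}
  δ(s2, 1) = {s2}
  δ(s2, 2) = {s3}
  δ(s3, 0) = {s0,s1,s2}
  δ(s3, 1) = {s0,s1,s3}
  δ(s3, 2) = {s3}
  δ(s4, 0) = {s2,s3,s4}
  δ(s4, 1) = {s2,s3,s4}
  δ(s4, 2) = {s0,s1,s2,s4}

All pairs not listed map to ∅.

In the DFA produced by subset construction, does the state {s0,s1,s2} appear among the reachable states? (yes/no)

Start state of the DFA: {s0}.
{s0} --0--> {s4}  [new]
{s0} --1--> {s3}  [new]
{s0} --2--> {s1}  [new]
{s4} --0--> {s2,s3,s4}  [new]
{s4} --1--> {s2,s3,s4}  [seen]
{s4} --2--> {s0,s1,s2,s4}  [new]
{s3} --0--> {s0,s1,s2}  [new]
{s3} --1--> {s0,s1,s3}  [new]
{s3} --2--> {s3}  [seen]
{s1} --0--> {s1,s3,s4}  [new]
{s1} --1--> {s0,s4}  [new]
{s1} --2--> ∅  [new]
{s2,s3,s4} --0--> {s0,s1,s2,s3,s4}  [new]
{s2,s3,s4} --1--> {s0,s1,s2,s3,s4}  [seen]
{s2,s3,s4} --2--> {s0,s1,s2,s3,s4}  [seen]
{s0,s1,s2,s4} --0--> {s1,s2,s3,s4}  [new]
{s0,s1,s2,s4} --1--> {s0,s2,s3,s4}  [new]
{s0,s1,s2,s4} --2--> {s0,s1,s2,s3,s4}  [seen]
{s0,s1,s2} --0--> {s1,s2,s3,s4}  [seen]
{s0,s1,s2} --1--> {s0,s2,s3,s4}  [seen]
{s0,s1,s2} --2--> {s1,s3}  [new]
{s0,s1,s3} --0--> {s0,s1,s2,s3,s4}  [seen]
{s0,s1,s3} --1--> {s0,s1,s3,s4}  [new]
{s0,s1,s3} --2--> {s1,s3}  [seen]
{s1,s3,s4} --0--> {s0,s1,s2,s3,s4}  [seen]
{s1,s3,s4} --1--> {s0,s1,s2,s3,s4}  [seen]
{s1,s3,s4} --2--> {s0,s1,s2,s3,s4}  [seen]
{s0,s4} --0--> {s2,s3,s4}  [seen]
{s0,s4} --1--> {s2,s3,s4}  [seen]
{s0,s4} --2--> {s0,s1,s2,s4}  [seen]
∅ --0--> ∅  [seen]
∅ --1--> ∅  [seen]
∅ --2--> ∅  [seen]
{s0,s1,s2,s3,s4} --0--> {s0,s1,s2,s3,s4}  [seen]
{s0,s1,s2,s3,s4} --1--> {s0,s1,s2,s3,s4}  [seen]
{s0,s1,s2,s3,s4} --2--> {s0,s1,s2,s3,s4}  [seen]
{s1,s2,s3,s4} --0--> {s0,s1,s2,s3,s4}  [seen]
{s1,s2,s3,s4} --1--> {s0,s1,s2,s3,s4}  [seen]
{s1,s2,s3,s4} --2--> {s0,s1,s2,s3,s4}  [seen]
{s0,s2,s3,s4} --0--> {s0,s1,s2,s3,s4}  [seen]
{s0,s2,s3,s4} --1--> {s0,s1,s2,s3,s4}  [seen]
{s0,s2,s3,s4} --2--> {s0,s1,s2,s3,s4}  [seen]
{s1,s3} --0--> {s0,s1,s2,s3,s4}  [seen]
{s1,s3} --1--> {s0,s1,s3,s4}  [seen]
{s1,s3} --2--> {s3}  [seen]
{s0,s1,s3,s4} --0--> {s0,s1,s2,s3,s4}  [seen]
{s0,s1,s3,s4} --1--> {s0,s1,s2,s3,s4}  [seen]
{s0,s1,s3,s4} --2--> {s0,s1,s2,s3,s4}  [seen]
Reachable DFA states: {s0}, {s4}, {s3}, {s1}, {s2,s3,s4}, {s0,s1,s2,s4}, {s0,s1,s2}, {s0,s1,s3}, {s1,s3,s4}, {s0,s4}, ∅, {s0,s1,s2,s3,s4}, {s1,s2,s3,s4}, {s0,s2,s3,s4}, {s1,s3}, {s0,s1,s3,s4}.
{s0,s1,s2} is among them.

yes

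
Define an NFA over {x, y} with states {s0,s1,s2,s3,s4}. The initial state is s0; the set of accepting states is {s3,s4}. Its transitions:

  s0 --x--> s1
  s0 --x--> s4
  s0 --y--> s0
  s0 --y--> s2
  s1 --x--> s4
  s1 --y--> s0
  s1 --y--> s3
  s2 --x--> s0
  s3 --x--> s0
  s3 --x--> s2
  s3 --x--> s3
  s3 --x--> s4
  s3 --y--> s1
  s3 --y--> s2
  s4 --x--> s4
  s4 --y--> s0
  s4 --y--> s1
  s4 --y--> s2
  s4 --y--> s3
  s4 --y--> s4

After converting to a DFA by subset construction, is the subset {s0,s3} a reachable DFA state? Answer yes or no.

Start state of the DFA: {s0}.
{s0} --x--> {s1,s4}  [new]
{s0} --y--> {s0,s2}  [new]
{s1,s4} --x--> {s4}  [new]
{s1,s4} --y--> {s0,s1,s2,s3,s4}  [new]
{s0,s2} --x--> {s0,s1,s4}  [new]
{s0,s2} --y--> {s0,s2}  [seen]
{s4} --x--> {s4}  [seen]
{s4} --y--> {s0,s1,s2,s3,s4}  [seen]
{s0,s1,s2,s3,s4} --x--> {s0,s1,s2,s3,s4}  [seen]
{s0,s1,s2,s3,s4} --y--> {s0,s1,s2,s3,s4}  [seen]
{s0,s1,s4} --x--> {s1,s4}  [seen]
{s0,s1,s4} --y--> {s0,s1,s2,s3,s4}  [seen]
Reachable DFA states: {s0}, {s1,s4}, {s0,s2}, {s4}, {s0,s1,s2,s3,s4}, {s0,s1,s4}.
{s0,s3} is not among them.

no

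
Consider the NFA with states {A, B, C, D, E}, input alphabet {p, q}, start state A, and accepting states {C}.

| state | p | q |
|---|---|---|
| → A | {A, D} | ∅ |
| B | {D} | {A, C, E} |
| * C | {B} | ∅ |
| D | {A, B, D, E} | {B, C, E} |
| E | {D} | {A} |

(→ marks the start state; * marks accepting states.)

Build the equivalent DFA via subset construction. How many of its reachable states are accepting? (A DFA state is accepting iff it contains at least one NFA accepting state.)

3

Start state of the DFA: {A}.
{A} --p--> {A, D}  [new]
{A} --q--> ∅  [new]
{A, D} --p--> {A, B, D, E}  [new]
{A, D} --q--> {B, C, E}  [new]
∅ --p--> ∅  [seen]
∅ --q--> ∅  [seen]
{A, B, D, E} --p--> {A, B, D, E}  [seen]
{A, B, D, E} --q--> {A, B, C, E}  [new]
{B, C, E} --p--> {B, D}  [new]
{B, C, E} --q--> {A, C, E}  [new]
{A, B, C, E} --p--> {A, B, D}  [new]
{A, B, C, E} --q--> {A, C, E}  [seen]
{B, D} --p--> {A, B, D, E}  [seen]
{B, D} --q--> {A, B, C, E}  [seen]
{A, C, E} --p--> {A, B, D}  [seen]
{A, C, E} --q--> {A}  [seen]
{A, B, D} --p--> {A, B, D, E}  [seen]
{A, B, D} --q--> {A, B, C, E}  [seen]
Reachable DFA states: {A}, {A, D}, ∅, {A, B, D, E}, {B, C, E}, {A, B, C, E}, {B, D}, {A, C, E}, {A, B, D}.
Accepting DFA states (contain an NFA accepting state): {B, C, E}, {A, B, C, E}, {A, C, E}.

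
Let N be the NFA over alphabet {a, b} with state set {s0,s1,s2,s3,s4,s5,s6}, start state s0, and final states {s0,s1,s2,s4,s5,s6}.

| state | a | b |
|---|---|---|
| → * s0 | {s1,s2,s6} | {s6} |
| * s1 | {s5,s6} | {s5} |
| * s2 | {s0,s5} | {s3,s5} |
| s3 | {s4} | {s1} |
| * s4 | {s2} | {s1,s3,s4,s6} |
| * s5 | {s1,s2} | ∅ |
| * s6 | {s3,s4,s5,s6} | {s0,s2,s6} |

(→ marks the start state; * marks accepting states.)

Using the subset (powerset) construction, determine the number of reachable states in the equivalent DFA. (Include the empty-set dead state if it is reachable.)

11

Start state of the DFA: {s0}.
{s0} --a--> {s1,s2,s6}  [new]
{s0} --b--> {s6}  [new]
{s1,s2,s6} --a--> {s0,s3,s4,s5,s6}  [new]
{s1,s2,s6} --b--> {s0,s2,s3,s5,s6}  [new]
{s6} --a--> {s3,s4,s5,s6}  [new]
{s6} --b--> {s0,s2,s6}  [new]
{s0,s3,s4,s5,s6} --a--> {s1,s2,s3,s4,s5,s6}  [new]
{s0,s3,s4,s5,s6} --b--> {s0,s1,s2,s3,s4,s6}  [new]
{s0,s2,s3,s5,s6} --a--> {s0,s1,s2,s3,s4,s5,s6}  [new]
{s0,s2,s3,s5,s6} --b--> {s0,s1,s2,s3,s5,s6}  [new]
{s3,s4,s5,s6} --a--> {s1,s2,s3,s4,s5,s6}  [seen]
{s3,s4,s5,s6} --b--> {s0,s1,s2,s3,s4,s6}  [seen]
{s0,s2,s6} --a--> {s0,s1,s2,s3,s4,s5,s6}  [seen]
{s0,s2,s6} --b--> {s0,s2,s3,s5,s6}  [seen]
{s1,s2,s3,s4,s5,s6} --a--> {s0,s1,s2,s3,s4,s5,s6}  [seen]
{s1,s2,s3,s4,s5,s6} --b--> {s0,s1,s2,s3,s4,s5,s6}  [seen]
{s0,s1,s2,s3,s4,s6} --a--> {s0,s1,s2,s3,s4,s5,s6}  [seen]
{s0,s1,s2,s3,s4,s6} --b--> {s0,s1,s2,s3,s4,s5,s6}  [seen]
{s0,s1,s2,s3,s4,s5,s6} --a--> {s0,s1,s2,s3,s4,s5,s6}  [seen]
{s0,s1,s2,s3,s4,s5,s6} --b--> {s0,s1,s2,s3,s4,s5,s6}  [seen]
{s0,s1,s2,s3,s5,s6} --a--> {s0,s1,s2,s3,s4,s5,s6}  [seen]
{s0,s1,s2,s3,s5,s6} --b--> {s0,s1,s2,s3,s5,s6}  [seen]
Reachable DFA states: {s0}, {s1,s2,s6}, {s6}, {s0,s3,s4,s5,s6}, {s0,s2,s3,s5,s6}, {s3,s4,s5,s6}, {s0,s2,s6}, {s1,s2,s3,s4,s5,s6}, {s0,s1,s2,s3,s4,s6}, {s0,s1,s2,s3,s4,s5,s6}, {s0,s1,s2,s3,s5,s6}.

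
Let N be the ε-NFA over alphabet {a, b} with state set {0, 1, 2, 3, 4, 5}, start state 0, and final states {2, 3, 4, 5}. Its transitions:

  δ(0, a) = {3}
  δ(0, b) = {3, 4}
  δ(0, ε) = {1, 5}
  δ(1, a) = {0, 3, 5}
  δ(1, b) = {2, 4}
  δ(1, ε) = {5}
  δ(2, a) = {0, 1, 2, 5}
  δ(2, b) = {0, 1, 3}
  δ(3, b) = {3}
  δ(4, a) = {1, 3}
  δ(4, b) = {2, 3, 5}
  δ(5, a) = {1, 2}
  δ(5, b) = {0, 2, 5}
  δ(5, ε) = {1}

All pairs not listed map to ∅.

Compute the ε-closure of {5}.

{1, 5}

Begin with {5}.
5 →ε {1}; add 1.
ε-closure = {1, 5}.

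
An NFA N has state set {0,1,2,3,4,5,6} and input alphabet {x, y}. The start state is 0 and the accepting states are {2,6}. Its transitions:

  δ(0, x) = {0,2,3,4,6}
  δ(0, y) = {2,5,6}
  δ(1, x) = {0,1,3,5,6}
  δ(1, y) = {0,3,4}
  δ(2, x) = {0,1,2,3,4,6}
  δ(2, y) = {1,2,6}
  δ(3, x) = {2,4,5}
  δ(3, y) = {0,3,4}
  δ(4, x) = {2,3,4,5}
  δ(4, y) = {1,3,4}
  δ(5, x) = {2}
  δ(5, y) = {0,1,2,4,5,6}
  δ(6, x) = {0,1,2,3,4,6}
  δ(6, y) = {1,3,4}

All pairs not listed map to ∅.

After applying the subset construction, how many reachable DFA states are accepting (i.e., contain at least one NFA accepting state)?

Start state of the DFA: {0}.
{0} --x--> {0,2,3,4,6}  [new]
{0} --y--> {2,5,6}  [new]
{0,2,3,4,6} --x--> {0,1,2,3,4,5,6}  [new]
{0,2,3,4,6} --y--> {0,1,2,3,4,5,6}  [seen]
{2,5,6} --x--> {0,1,2,3,4,6}  [new]
{2,5,6} --y--> {0,1,2,3,4,5,6}  [seen]
{0,1,2,3,4,5,6} --x--> {0,1,2,3,4,5,6}  [seen]
{0,1,2,3,4,5,6} --y--> {0,1,2,3,4,5,6}  [seen]
{0,1,2,3,4,6} --x--> {0,1,2,3,4,5,6}  [seen]
{0,1,2,3,4,6} --y--> {0,1,2,3,4,5,6}  [seen]
Reachable DFA states: {0}, {0,2,3,4,6}, {2,5,6}, {0,1,2,3,4,5,6}, {0,1,2,3,4,6}.
Accepting DFA states (contain an NFA accepting state): {0,2,3,4,6}, {2,5,6}, {0,1,2,3,4,5,6}, {0,1,2,3,4,6}.

4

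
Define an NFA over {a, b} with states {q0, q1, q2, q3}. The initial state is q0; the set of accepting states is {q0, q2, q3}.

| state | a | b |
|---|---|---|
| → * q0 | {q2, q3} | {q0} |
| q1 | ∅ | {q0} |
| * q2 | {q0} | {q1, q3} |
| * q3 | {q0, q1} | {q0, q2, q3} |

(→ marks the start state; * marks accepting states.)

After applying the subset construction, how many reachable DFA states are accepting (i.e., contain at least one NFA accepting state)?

Start state of the DFA: {q0}.
{q0} --a--> {q2, q3}  [new]
{q0} --b--> {q0}  [seen]
{q2, q3} --a--> {q0, q1}  [new]
{q2, q3} --b--> {q0, q1, q2, q3}  [new]
{q0, q1} --a--> {q2, q3}  [seen]
{q0, q1} --b--> {q0}  [seen]
{q0, q1, q2, q3} --a--> {q0, q1, q2, q3}  [seen]
{q0, q1, q2, q3} --b--> {q0, q1, q2, q3}  [seen]
Reachable DFA states: {q0}, {q2, q3}, {q0, q1}, {q0, q1, q2, q3}.
Accepting DFA states (contain an NFA accepting state): {q0}, {q2, q3}, {q0, q1}, {q0, q1, q2, q3}.

4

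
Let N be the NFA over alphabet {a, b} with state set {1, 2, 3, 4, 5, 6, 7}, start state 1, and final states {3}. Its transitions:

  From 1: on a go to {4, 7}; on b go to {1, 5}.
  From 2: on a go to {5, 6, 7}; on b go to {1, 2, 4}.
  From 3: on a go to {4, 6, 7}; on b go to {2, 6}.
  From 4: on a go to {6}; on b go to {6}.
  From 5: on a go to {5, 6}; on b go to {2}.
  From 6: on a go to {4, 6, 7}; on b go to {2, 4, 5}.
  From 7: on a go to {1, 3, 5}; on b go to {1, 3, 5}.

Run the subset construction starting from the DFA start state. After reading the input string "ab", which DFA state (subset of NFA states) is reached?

{1, 3, 5, 6}

Start: {1}.
δ(1,a) = {4, 7}.
Union: {4, 7}.
After a: {4, 7}.
δ(4,b) = {6}; δ(7,b) = {1, 3, 5}.
Union: {1, 3, 5, 6}.
After b: {1, 3, 5, 6}.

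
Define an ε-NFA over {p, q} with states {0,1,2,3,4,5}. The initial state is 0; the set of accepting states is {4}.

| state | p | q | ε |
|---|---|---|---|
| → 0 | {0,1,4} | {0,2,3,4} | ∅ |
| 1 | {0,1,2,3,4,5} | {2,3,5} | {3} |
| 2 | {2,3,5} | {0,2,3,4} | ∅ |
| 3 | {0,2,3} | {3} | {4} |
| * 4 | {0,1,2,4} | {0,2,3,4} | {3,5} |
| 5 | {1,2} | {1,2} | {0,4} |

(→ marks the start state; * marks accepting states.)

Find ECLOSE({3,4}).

{0,3,4,5}

Begin with {3,4}.
4 →ε {3,5}; add 5.
5 →ε {0,4}; add 0.
ε-closure = {0,3,4,5}.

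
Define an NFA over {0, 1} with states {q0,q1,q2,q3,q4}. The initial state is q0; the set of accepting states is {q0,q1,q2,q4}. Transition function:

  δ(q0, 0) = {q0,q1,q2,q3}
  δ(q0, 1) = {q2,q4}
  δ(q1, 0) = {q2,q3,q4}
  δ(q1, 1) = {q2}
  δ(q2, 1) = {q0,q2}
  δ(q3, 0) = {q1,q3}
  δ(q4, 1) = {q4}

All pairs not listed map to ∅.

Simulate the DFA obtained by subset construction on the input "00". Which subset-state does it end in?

Start: {q0}.
δ(q0,0) = {q0,q1,q2,q3}.
Union: {q0,q1,q2,q3}.
After 0: {q0,q1,q2,q3}.
δ(q0,0) = {q0,q1,q2,q3}; δ(q1,0) = {q2,q3,q4}; δ(q2,0) = ∅; δ(q3,0) = {q1,q3}.
Union: {q0,q1,q2,q3,q4}.
After 0: {q0,q1,q2,q3,q4}.

{q0,q1,q2,q3,q4}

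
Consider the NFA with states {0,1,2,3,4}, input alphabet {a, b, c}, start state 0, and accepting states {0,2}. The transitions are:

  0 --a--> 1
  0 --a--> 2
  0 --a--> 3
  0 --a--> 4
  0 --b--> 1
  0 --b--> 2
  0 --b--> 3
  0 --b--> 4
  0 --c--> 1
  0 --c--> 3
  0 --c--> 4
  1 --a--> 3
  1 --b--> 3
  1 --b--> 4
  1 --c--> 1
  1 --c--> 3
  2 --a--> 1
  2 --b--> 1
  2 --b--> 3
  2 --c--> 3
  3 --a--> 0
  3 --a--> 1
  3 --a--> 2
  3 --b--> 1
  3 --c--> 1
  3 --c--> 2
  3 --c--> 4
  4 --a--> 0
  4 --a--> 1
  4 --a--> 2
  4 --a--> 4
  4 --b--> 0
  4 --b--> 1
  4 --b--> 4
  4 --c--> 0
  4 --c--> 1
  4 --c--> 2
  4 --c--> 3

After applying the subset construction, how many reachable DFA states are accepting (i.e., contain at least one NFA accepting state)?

4

Start state of the DFA: {0}.
{0} --a--> {1,2,3,4}  [new]
{0} --b--> {1,2,3,4}  [seen]
{0} --c--> {1,3,4}  [new]
{1,2,3,4} --a--> {0,1,2,3,4}  [new]
{1,2,3,4} --b--> {0,1,3,4}  [new]
{1,2,3,4} --c--> {0,1,2,3,4}  [seen]
{1,3,4} --a--> {0,1,2,3,4}  [seen]
{1,3,4} --b--> {0,1,3,4}  [seen]
{1,3,4} --c--> {0,1,2,3,4}  [seen]
{0,1,2,3,4} --a--> {0,1,2,3,4}  [seen]
{0,1,2,3,4} --b--> {0,1,2,3,4}  [seen]
{0,1,2,3,4} --c--> {0,1,2,3,4}  [seen]
{0,1,3,4} --a--> {0,1,2,3,4}  [seen]
{0,1,3,4} --b--> {0,1,2,3,4}  [seen]
{0,1,3,4} --c--> {0,1,2,3,4}  [seen]
Reachable DFA states: {0}, {1,2,3,4}, {1,3,4}, {0,1,2,3,4}, {0,1,3,4}.
Accepting DFA states (contain an NFA accepting state): {0}, {1,2,3,4}, {0,1,2,3,4}, {0,1,3,4}.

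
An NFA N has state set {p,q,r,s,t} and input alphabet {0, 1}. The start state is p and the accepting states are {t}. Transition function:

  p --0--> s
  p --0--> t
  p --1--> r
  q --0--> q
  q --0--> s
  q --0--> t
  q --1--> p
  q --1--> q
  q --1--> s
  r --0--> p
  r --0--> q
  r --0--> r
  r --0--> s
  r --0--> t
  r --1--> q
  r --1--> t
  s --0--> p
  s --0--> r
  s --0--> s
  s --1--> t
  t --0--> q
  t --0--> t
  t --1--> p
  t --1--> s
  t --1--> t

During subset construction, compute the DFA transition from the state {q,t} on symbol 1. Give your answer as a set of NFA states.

{p,q,s,t}

δ(q,1) = {p,q,s}; δ(t,1) = {p,s,t}.
Union: {p,q,s,t}.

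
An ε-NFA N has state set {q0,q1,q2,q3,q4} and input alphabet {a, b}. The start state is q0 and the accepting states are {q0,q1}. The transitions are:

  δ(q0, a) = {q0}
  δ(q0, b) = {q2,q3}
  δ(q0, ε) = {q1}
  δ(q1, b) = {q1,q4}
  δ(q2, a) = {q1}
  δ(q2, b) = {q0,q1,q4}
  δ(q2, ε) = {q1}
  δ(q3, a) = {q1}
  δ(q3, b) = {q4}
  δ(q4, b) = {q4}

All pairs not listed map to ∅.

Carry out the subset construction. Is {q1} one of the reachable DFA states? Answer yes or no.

Start state of the DFA: {q0,q1} (ε-closure of the NFA start).
{q0,q1} --a--> {q0,q1}  [seen]
{q0,q1} --b--> {q1,q2,q3,q4}  [new]
{q1,q2,q3,q4} --a--> {q1}  [new]
{q1,q2,q3,q4} --b--> {q0,q1,q4}  [new]
{q1} --a--> ∅  [new]
{q1} --b--> {q1,q4}  [new]
{q0,q1,q4} --a--> {q0,q1}  [seen]
{q0,q1,q4} --b--> {q1,q2,q3,q4}  [seen]
∅ --a--> ∅  [seen]
∅ --b--> ∅  [seen]
{q1,q4} --a--> ∅  [seen]
{q1,q4} --b--> {q1,q4}  [seen]
Reachable DFA states: {q0,q1}, {q1,q2,q3,q4}, {q1}, {q0,q1,q4}, ∅, {q1,q4}.
{q1} is among them.

yes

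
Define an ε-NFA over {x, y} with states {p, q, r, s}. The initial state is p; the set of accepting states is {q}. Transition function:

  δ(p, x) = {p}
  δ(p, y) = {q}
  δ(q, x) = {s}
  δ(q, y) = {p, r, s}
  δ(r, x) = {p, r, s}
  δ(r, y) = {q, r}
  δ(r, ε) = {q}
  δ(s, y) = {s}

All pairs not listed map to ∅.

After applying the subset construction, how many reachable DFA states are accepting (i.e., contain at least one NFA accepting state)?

2

Start state of the DFA: {p} (ε-closure of the NFA start).
{p} --x--> {p}  [seen]
{p} --y--> {q}  [new]
{q} --x--> {s}  [new]
{q} --y--> {p, q, r, s}  [new]
{s} --x--> ∅  [new]
{s} --y--> {s}  [seen]
{p, q, r, s} --x--> {p, q, r, s}  [seen]
{p, q, r, s} --y--> {p, q, r, s}  [seen]
∅ --x--> ∅  [seen]
∅ --y--> ∅  [seen]
Reachable DFA states: {p}, {q}, {s}, {p, q, r, s}, ∅.
Accepting DFA states (contain an NFA accepting state): {q}, {p, q, r, s}.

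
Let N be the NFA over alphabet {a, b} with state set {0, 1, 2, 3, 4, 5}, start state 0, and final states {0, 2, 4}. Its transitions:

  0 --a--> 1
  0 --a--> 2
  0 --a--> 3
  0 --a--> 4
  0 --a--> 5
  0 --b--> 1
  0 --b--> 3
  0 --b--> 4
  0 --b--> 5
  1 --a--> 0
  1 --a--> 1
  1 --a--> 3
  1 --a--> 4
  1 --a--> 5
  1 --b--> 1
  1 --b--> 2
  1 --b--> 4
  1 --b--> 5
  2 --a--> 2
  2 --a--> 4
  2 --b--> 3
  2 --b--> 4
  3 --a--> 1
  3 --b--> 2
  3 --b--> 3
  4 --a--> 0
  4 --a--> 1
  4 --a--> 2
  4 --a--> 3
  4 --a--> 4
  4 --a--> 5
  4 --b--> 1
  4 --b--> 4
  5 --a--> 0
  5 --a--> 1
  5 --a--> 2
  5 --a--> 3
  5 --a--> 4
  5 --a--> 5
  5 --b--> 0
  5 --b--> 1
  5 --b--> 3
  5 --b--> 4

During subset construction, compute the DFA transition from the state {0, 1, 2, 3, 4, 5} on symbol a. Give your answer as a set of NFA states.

{0, 1, 2, 3, 4, 5}

δ(0,a) = {1, 2, 3, 4, 5}; δ(1,a) = {0, 1, 3, 4, 5}; δ(2,a) = {2, 4}; δ(3,a) = {1}; δ(4,a) = {0, 1, 2, 3, 4, 5}; δ(5,a) = {0, 1, 2, 3, 4, 5}.
Union: {0, 1, 2, 3, 4, 5}.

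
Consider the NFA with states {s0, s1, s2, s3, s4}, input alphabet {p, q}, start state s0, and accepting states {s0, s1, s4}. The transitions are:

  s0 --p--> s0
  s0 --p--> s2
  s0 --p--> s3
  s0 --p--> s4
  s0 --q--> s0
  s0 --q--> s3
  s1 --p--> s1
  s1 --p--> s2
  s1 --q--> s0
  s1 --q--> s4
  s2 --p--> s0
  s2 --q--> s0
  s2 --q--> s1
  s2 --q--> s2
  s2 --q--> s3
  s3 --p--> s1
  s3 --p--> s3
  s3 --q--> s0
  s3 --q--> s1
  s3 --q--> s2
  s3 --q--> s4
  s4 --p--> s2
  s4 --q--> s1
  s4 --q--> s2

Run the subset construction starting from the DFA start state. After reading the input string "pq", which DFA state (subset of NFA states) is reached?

Start: {s0}.
δ(s0,p) = {s0, s2, s3, s4}.
Union: {s0, s2, s3, s4}.
After p: {s0, s2, s3, s4}.
δ(s0,q) = {s0, s3}; δ(s2,q) = {s0, s1, s2, s3}; δ(s3,q) = {s0, s1, s2, s4}; δ(s4,q) = {s1, s2}.
Union: {s0, s1, s2, s3, s4}.
After q: {s0, s1, s2, s3, s4}.

{s0, s1, s2, s3, s4}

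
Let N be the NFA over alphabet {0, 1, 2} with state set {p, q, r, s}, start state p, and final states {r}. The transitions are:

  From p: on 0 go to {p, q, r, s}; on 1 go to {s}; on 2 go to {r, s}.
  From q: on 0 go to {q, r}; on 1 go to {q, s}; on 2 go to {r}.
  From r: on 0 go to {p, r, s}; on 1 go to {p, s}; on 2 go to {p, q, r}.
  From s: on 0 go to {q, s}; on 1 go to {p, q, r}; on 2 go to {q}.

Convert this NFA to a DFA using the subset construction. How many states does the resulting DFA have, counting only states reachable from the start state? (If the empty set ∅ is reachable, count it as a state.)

Start state of the DFA: {p}.
{p} --0--> {p, q, r, s}  [new]
{p} --1--> {s}  [new]
{p} --2--> {r, s}  [new]
{p, q, r, s} --0--> {p, q, r, s}  [seen]
{p, q, r, s} --1--> {p, q, r, s}  [seen]
{p, q, r, s} --2--> {p, q, r, s}  [seen]
{s} --0--> {q, s}  [new]
{s} --1--> {p, q, r}  [new]
{s} --2--> {q}  [new]
{r, s} --0--> {p, q, r, s}  [seen]
{r, s} --1--> {p, q, r, s}  [seen]
{r, s} --2--> {p, q, r}  [seen]
{q, s} --0--> {q, r, s}  [new]
{q, s} --1--> {p, q, r, s}  [seen]
{q, s} --2--> {q, r}  [new]
{p, q, r} --0--> {p, q, r, s}  [seen]
{p, q, r} --1--> {p, q, s}  [new]
{p, q, r} --2--> {p, q, r, s}  [seen]
{q} --0--> {q, r}  [seen]
{q} --1--> {q, s}  [seen]
{q} --2--> {r}  [new]
{q, r, s} --0--> {p, q, r, s}  [seen]
{q, r, s} --1--> {p, q, r, s}  [seen]
{q, r, s} --2--> {p, q, r}  [seen]
{q, r} --0--> {p, q, r, s}  [seen]
{q, r} --1--> {p, q, s}  [seen]
{q, r} --2--> {p, q, r}  [seen]
{p, q, s} --0--> {p, q, r, s}  [seen]
{p, q, s} --1--> {p, q, r, s}  [seen]
{p, q, s} --2--> {q, r, s}  [seen]
{r} --0--> {p, r, s}  [new]
{r} --1--> {p, s}  [new]
{r} --2--> {p, q, r}  [seen]
{p, r, s} --0--> {p, q, r, s}  [seen]
{p, r, s} --1--> {p, q, r, s}  [seen]
{p, r, s} --2--> {p, q, r, s}  [seen]
{p, s} --0--> {p, q, r, s}  [seen]
{p, s} --1--> {p, q, r, s}  [seen]
{p, s} --2--> {q, r, s}  [seen]
Reachable DFA states: {p}, {p, q, r, s}, {s}, {r, s}, {q, s}, {p, q, r}, {q}, {q, r, s}, {q, r}, {p, q, s}, {r}, {p, r, s}, {p, s}.

13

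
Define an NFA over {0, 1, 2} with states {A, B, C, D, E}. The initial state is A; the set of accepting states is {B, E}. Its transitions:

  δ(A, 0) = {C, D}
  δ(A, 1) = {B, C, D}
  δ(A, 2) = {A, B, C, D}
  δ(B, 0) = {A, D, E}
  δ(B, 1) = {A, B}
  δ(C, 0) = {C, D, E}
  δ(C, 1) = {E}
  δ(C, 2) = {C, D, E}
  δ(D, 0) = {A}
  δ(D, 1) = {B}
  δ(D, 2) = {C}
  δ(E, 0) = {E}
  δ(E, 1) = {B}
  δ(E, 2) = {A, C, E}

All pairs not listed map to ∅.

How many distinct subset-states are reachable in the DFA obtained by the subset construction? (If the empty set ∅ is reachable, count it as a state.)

Start state of the DFA: {A}.
{A} --0--> {C, D}  [new]
{A} --1--> {B, C, D}  [new]
{A} --2--> {A, B, C, D}  [new]
{C, D} --0--> {A, C, D, E}  [new]
{C, D} --1--> {B, E}  [new]
{C, D} --2--> {C, D, E}  [new]
{B, C, D} --0--> {A, C, D, E}  [seen]
{B, C, D} --1--> {A, B, E}  [new]
{B, C, D} --2--> {C, D, E}  [seen]
{A, B, C, D} --0--> {A, C, D, E}  [seen]
{A, B, C, D} --1--> {A, B, C, D, E}  [new]
{A, B, C, D} --2--> {A, B, C, D, E}  [seen]
{A, C, D, E} --0--> {A, C, D, E}  [seen]
{A, C, D, E} --1--> {B, C, D, E}  [new]
{A, C, D, E} --2--> {A, B, C, D, E}  [seen]
{B, E} --0--> {A, D, E}  [new]
{B, E} --1--> {A, B}  [new]
{B, E} --2--> {A, C, E}  [new]
{C, D, E} --0--> {A, C, D, E}  [seen]
{C, D, E} --1--> {B, E}  [seen]
{C, D, E} --2--> {A, C, D, E}  [seen]
{A, B, E} --0--> {A, C, D, E}  [seen]
{A, B, E} --1--> {A, B, C, D}  [seen]
{A, B, E} --2--> {A, B, C, D, E}  [seen]
{A, B, C, D, E} --0--> {A, C, D, E}  [seen]
{A, B, C, D, E} --1--> {A, B, C, D, E}  [seen]
{A, B, C, D, E} --2--> {A, B, C, D, E}  [seen]
{B, C, D, E} --0--> {A, C, D, E}  [seen]
{B, C, D, E} --1--> {A, B, E}  [seen]
{B, C, D, E} --2--> {A, C, D, E}  [seen]
{A, D, E} --0--> {A, C, D, E}  [seen]
{A, D, E} --1--> {B, C, D}  [seen]
{A, D, E} --2--> {A, B, C, D, E}  [seen]
{A, B} --0--> {A, C, D, E}  [seen]
{A, B} --1--> {A, B, C, D}  [seen]
{A, B} --2--> {A, B, C, D}  [seen]
{A, C, E} --0--> {C, D, E}  [seen]
{A, C, E} --1--> {B, C, D, E}  [seen]
{A, C, E} --2--> {A, B, C, D, E}  [seen]
Reachable DFA states: {A}, {C, D}, {B, C, D}, {A, B, C, D}, {A, C, D, E}, {B, E}, {C, D, E}, {A, B, E}, {A, B, C, D, E}, {B, C, D, E}, {A, D, E}, {A, B}, {A, C, E}.

13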